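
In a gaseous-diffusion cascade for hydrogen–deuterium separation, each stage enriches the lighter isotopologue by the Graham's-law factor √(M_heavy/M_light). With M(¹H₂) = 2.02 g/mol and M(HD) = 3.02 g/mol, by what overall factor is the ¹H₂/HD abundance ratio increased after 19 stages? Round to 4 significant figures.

45.63

Overall factor = α^19 with α = √(3.02/2.02), i.e. (3.02/2.02)^(19/2).
= 1.49505^(19/2) = 45.63.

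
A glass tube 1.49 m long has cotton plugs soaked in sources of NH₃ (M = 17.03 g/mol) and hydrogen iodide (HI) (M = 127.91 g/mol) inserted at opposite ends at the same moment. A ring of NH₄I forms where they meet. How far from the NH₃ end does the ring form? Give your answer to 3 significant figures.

Distances travelled in equal time are proportional to diffusion rates, so d_NH₃/d_HI = √(M_HI/M_NH₃) = √(127.91/17.03) = 2.741.
With d_NH₃ + d_HI = 1.49 m, d_HI = 1.49/(1 + 2.741) = 0.3983 m.
d_NH₃ = 1.49 − 0.3983 = 1.09 m.

1.09 m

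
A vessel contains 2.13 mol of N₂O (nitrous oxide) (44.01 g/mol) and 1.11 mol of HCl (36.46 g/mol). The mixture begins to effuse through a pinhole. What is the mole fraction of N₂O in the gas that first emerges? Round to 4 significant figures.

Rate_i ∝ x_i/√M_i (Graham's law weighted by mole fraction), so the effusate composition follows n_i/√M_i.
So x_N₂O in the escaping gas = (n_N₂O/√M_N₂O) / Σ(n_i/√M_i)
= (2.13/√44.01) / (2.13/√44.01 + 1.11/√36.46) = 0.3211/(0.3211 + 0.1838) = 0.6359.

0.6359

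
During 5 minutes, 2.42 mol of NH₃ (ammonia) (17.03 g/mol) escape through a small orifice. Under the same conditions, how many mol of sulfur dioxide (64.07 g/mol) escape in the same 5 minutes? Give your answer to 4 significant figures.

By Graham's law, rate_SO₂/rate_NH₃ = √(M_NH₃/M_SO₂) = √(17.03/64.07) = √0.2658 = 0.5156.
So the amount for SO₂ is 2.42 × 0.5156 = 1.248 mol.

1.248 mol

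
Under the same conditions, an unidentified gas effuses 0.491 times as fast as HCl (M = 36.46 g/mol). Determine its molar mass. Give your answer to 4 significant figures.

151.2 g/mol

Since effusion rate ∝ 1/√M, rate_X/rate_HCl = √(M_HCl/M_X).
0.491 = √(36.46/M_X)
M_X = 36.46 / 0.491² = 36.46 / 0.2411 = 151.2 g/mol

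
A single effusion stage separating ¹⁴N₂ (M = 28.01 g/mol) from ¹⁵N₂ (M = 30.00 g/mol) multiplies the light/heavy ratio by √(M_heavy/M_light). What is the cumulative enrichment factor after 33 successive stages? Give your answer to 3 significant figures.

Each stage multiplies the ratio by α = √(30.00/28.01), so after 33 stages the overall factor is α^33 = (30.00/28.01)^(33/2).
= 1.07105^(33/2) = 3.10.

3.10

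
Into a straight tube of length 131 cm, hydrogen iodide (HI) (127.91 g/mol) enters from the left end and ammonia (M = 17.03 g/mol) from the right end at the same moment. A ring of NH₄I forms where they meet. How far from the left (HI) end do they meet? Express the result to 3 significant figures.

35.0 cm

In equal time, each gas travels a distance ∝ its rate ∝ 1/√M, so d_HI/d_NH₃ = √(M_NH₃/M_HI) = √(17.03/127.91) = 0.3649.
With d_HI + d_NH₃ = 131 cm, d_NH₃ = 131/(1 + 0.3649) = 95.98 cm.
d_HI = 131 − 95.98 = 35.0 cm.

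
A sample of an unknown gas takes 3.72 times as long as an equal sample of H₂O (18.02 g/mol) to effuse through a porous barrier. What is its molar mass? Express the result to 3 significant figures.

249 g/mol

Graham's law gives t_X/t_H₂O = √(M_X/M_H₂O).
3.72 = √(M_X/18.02)
M_X = 18.02 × 3.72² = 18.02 × 13.84 = 249 g/mol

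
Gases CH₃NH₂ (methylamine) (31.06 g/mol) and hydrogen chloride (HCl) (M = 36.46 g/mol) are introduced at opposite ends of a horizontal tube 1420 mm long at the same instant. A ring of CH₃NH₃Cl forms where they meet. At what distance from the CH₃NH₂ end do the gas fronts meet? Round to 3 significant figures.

738 mm

Distances travelled in equal time are proportional to diffusion rates, so d_CH₃NH₂/d_HCl = √(M_HCl/M_CH₃NH₂) = √(36.46/31.06) = 1.083.
With d_CH₃NH₂ + d_HCl = 1420 mm, d_HCl = 1420/(1 + 1.083) = 681.6 mm.
d_CH₃NH₂ = 1420 − 681.6 = 738 mm.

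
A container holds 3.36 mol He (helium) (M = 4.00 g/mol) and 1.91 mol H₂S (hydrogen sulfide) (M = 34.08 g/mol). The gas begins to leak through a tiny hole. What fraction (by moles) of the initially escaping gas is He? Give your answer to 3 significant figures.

The effusion rate of species i is ∝ p_i/√M_i ∝ n_i/√M_i.
x_He(eff) = (n_He/√M_He) / (n_He/√M_He + n_H₂S/√M_H₂S)
= (3.36/√4.00) / (3.36/√4.00 + 1.91/√34.08) = 1.680/(1.680 + 0.3272) = 0.837.

0.837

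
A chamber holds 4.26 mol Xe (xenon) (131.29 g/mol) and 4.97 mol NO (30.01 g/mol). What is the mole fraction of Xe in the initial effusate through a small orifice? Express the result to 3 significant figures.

0.291

Rate_i ∝ x_i/√M_i (Graham's law weighted by mole fraction), so the effusate composition follows n_i/√M_i.
So x_Xe in the escaping gas = (n_Xe/√M_Xe) / Σ(n_i/√M_i)
= (4.26/√131.29) / (4.26/√131.29 + 4.97/√30.01) = 0.3718/(0.3718 + 0.9072) = 0.291.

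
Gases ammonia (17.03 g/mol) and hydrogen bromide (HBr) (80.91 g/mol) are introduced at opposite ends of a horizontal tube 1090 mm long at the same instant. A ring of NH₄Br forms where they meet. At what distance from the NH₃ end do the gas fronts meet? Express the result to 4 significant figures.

Distances travelled in equal time are proportional to diffusion rates, so d_NH₃/d_HBr = √(M_HBr/M_NH₃) = √(80.91/17.03) = 2.180.
With d_NH₃ + d_HBr = 1090 mm, d_HBr = 1090/(1 + 2.180) = 342.8 mm.
d_NH₃ = 1090 − 342.8 = 747.2 mm.

747.2 mm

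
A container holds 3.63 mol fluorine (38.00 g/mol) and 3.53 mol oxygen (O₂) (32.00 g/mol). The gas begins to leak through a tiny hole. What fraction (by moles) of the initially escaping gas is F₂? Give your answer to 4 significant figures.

Effusion rate of each component ∝ n_i/√M_i (partial pressure × 1/√M).
Mole fraction of F₂ in the effusate = (n_F₂/√M_F₂) / (n_F₂/√M_F₂ + n_O₂/√M_O₂)
= (3.63/√38.00) / (3.63/√38.00 + 3.53/√32.00) = 0.5889/(0.5889 + 0.6240) = 0.4855.

0.4855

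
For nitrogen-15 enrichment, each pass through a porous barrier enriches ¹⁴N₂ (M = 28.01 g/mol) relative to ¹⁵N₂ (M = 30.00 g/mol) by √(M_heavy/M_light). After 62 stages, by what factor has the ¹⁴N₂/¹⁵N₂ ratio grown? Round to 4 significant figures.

8.396

Each stage multiplies the ratio by α = √(30.00/28.01), so after 62 stages the overall factor is α^62 = (30.00/28.01)^(62/2).
= 1.07105^31 = 8.396.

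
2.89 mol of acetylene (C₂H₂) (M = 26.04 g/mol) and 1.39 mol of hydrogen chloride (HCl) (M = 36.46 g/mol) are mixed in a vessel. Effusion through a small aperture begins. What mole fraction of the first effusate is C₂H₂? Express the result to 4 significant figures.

0.7110

The effusion rate of species i is ∝ p_i/√M_i ∝ n_i/√M_i.
So x_C₂H₂ in the escaping gas = (n_C₂H₂/√M_C₂H₂) / Σ(n_i/√M_i)
= (2.89/√26.04) / (2.89/√26.04 + 1.39/√36.46) = 0.5663/(0.5663 + 0.2302) = 0.7110.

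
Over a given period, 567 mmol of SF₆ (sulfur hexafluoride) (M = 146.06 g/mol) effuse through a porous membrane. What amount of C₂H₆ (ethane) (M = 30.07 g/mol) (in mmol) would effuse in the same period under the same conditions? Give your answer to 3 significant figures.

Using Graham's law: rate_C₂H₆/rate_SF₆ = √(M_SF₆/M_C₂H₆) = √(146.06/30.07) = √4.857 = 2.204.
So the amount for C₂H₆ is 567 × 2.204 = 1250 mmol.

1250 mmol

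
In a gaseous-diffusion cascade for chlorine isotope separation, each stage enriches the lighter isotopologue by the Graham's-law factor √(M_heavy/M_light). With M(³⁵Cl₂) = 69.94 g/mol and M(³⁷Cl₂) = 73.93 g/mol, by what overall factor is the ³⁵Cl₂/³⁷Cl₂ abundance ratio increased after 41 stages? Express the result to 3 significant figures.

Each stage multiplies the ratio by α = √(73.93/69.94), so after 41 stages the overall factor is α^41 = (73.93/69.94)^(41/2).
= 1.05705^(41/2) = 3.12.

3.12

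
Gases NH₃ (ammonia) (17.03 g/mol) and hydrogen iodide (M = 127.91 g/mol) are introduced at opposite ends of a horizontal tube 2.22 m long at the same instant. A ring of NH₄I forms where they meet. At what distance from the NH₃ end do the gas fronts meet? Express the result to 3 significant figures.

Distances travelled in equal time are proportional to diffusion rates, so d_NH₃/d_HI = √(M_HI/M_NH₃) = √(127.91/17.03) = 2.741.
With d_NH₃ + d_HI = 2.22 m, d_HI = 2.22/(1 + 2.741) = 0.5935 m.
d_NH₃ = 2.22 − 0.5935 = 1.63 m.

1.63 m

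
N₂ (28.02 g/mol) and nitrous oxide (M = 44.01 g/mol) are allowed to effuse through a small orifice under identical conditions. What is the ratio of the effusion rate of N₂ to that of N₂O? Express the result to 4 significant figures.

Using Graham's law: rate_N₂/rate_N₂O = √(M_N₂O/M_N₂) = √(44.01/28.02) = √1.571 = 1.253.

1.253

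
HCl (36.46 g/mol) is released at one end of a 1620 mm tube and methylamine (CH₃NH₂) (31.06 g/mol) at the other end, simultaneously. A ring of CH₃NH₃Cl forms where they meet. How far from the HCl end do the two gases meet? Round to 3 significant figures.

The fronts meet when d_HCl + d_CH₃NH₂ = L with d_HCl/d_CH₃NH₂ = √(M_CH₃NH₂/M_HCl) (Graham's law). Here √(M_CH₃NH₂/M_HCl) = √(31.06/36.46) = 0.9230.
With d_HCl + d_CH₃NH₂ = 1620 mm, d_CH₃NH₂ = 1620/(1 + 0.9230) = 842.4 mm.
d_HCl = 1620 − 842.4 = 778 mm.

778 mm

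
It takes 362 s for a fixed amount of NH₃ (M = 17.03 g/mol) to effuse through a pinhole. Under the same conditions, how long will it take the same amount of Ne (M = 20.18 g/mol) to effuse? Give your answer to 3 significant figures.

Using Graham's law: t_Ne/t_NH₃ = √(M_Ne/M_NH₃) = √(20.18/17.03) = √1.185 = 1.089.
So the time for Ne is 362 × 1.089 = 394 s.

394 s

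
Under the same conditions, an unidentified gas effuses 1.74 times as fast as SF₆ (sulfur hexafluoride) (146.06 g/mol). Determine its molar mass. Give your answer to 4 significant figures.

48.24 g/mol

Since effusion rate ∝ 1/√M, rate_X/rate_SF₆ = √(M_SF₆/M_X).
1.74 = √(146.06/M_X)
M_X = 146.06 / 1.74² = 146.06 / 3.028 = 48.24 g/mol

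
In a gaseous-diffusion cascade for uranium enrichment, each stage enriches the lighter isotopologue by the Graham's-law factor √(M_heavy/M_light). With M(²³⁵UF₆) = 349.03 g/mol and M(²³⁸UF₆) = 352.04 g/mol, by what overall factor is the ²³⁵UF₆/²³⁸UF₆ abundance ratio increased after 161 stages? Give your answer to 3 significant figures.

2.00

After 161 stages the ratio has grown by (√(352.04/349.03))^161 = (352.04/349.03)^(161/2).
= 1.00862^(161/2) = 2.00.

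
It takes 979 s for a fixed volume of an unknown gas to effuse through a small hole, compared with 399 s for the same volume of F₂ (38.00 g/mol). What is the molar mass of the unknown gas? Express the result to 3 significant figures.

Since effusion rate ∝ 1/√M, t_X/t_F₂ = √(M_X/M_F₂).
979/399 = 2.454 = √(M_X/38.00)
M_X = 38.00 × 2.454² = 38.00 × 6.020 = 229 g/mol

229 g/mol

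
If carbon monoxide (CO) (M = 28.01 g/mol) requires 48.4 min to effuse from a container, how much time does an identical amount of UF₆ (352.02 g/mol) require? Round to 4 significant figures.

From Graham's law, t_UF₆/t_CO = √(M_UF₆/M_CO) = √(352.02/28.01) = √12.57 = 3.545.
So the time for UF₆ is 48.4 × 3.545 = 171.6 min.

171.6 min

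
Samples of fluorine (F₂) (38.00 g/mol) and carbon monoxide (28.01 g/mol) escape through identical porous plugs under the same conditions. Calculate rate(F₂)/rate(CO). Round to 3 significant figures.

Since effusion rate ∝ 1/√M, rate_F₂/rate_CO = √(M_CO/M_F₂) = √(28.01/38.00) = √0.7371 = 0.859.

0.859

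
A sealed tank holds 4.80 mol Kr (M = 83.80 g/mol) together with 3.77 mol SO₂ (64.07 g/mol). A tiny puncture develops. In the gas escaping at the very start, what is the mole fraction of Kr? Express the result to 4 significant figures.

Rate_i ∝ x_i/√M_i (Graham's law weighted by mole fraction), so the effusate composition follows n_i/√M_i.
Mole fraction of Kr in the effusate = (n_Kr/√M_Kr) / (n_Kr/√M_Kr + n_SO₂/√M_SO₂)
= (4.80/√83.80) / (4.80/√83.80 + 3.77/√64.07) = 0.5243/(0.5243 + 0.4710) = 0.5268.

0.5268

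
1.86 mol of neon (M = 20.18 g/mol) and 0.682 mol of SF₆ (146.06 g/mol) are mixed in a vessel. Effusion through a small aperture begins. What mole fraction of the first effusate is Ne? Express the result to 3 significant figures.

0.880

Effusion rate of each component ∝ n_i/√M_i (partial pressure × 1/√M).
x_Ne(eff) = (n_Ne/√M_Ne) / (n_Ne/√M_Ne + n_SF₆/√M_SF₆)
= (1.86/√20.18) / (1.86/√20.18 + 0.682/√146.06) = 0.4140/(0.4140 + 0.05643) = 0.880.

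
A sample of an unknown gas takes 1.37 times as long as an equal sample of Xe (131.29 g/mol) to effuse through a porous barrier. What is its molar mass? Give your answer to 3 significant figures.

246 g/mol

Using Graham's law: t_X/t_Xe = √(M_X/M_Xe).
1.37 = √(M_X/131.29)
M_X = 131.29 × 1.37² = 131.29 × 1.877 = 246 g/mol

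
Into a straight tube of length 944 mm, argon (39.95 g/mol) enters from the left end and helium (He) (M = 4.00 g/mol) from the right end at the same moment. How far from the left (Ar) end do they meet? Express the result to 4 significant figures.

Graham's law gives d_Ar/d_He = rate_Ar/rate_He = √(M_He/M_Ar) = √(4.00/39.95) = 0.3164.
With d_Ar + d_He = 944 mm, d_He = 944/(1 + 0.3164) = 717.1 mm.
d_Ar = 944 − 717.1 = 226.9 mm.

226.9 mm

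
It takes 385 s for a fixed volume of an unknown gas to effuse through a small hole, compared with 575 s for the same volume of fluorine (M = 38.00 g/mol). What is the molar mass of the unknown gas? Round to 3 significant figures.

Since effusion rate ∝ 1/√M, t_X/t_F₂ = √(M_X/M_F₂).
385/575 = 0.6696 = √(M_X/38.00)
M_X = 38.00 × 0.6696² = 38.00 × 0.4483 = 17.0 g/mol

17.0 g/mol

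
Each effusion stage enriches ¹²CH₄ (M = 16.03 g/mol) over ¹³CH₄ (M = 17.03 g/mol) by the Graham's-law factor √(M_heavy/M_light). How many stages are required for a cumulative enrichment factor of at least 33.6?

117

Single-stage factor α = √(17.03/16.03), so ln α = ½ ln(1.06238) = 0.03026.
Need α^N ≥ 33.6 ⇒ N ≥ ln(33.6) / ln α = 3.515 / 0.03026 = 116.15.
Rounding up, N = 117 stages.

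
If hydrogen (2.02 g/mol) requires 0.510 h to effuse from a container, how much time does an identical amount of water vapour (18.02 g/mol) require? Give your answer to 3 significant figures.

From Graham's law, t_H₂O/t_H₂ = √(M_H₂O/M_H₂) = √(18.02/2.02) = √8.921 = 2.987.
So the time for H₂O is 0.510 × 2.987 = 1.52 h.

1.52 h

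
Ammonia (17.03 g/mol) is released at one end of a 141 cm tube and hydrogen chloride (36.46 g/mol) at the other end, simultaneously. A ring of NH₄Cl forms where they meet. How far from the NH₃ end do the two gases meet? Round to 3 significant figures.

83.8 cm

In equal time, each gas travels a distance ∝ its rate ∝ 1/√M, so d_NH₃/d_HCl = √(M_HCl/M_NH₃) = √(36.46/17.03) = 1.463.
With d_NH₃ + d_HCl = 141 cm, d_HCl = 141/(1 + 1.463) = 57.24 cm.
d_NH₃ = 141 − 57.24 = 83.8 cm.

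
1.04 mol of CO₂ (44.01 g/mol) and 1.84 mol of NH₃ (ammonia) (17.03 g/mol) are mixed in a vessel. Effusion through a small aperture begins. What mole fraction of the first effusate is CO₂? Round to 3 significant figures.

0.260

The effusion rate of species i is ∝ p_i/√M_i ∝ n_i/√M_i.
Mole fraction of CO₂ in the effusate = (n_CO₂/√M_CO₂) / (n_CO₂/√M_CO₂ + n_NH₃/√M_NH₃)
= (1.04/√44.01) / (1.04/√44.01 + 1.84/√17.03) = 0.1568/(0.1568 + 0.4459) = 0.260.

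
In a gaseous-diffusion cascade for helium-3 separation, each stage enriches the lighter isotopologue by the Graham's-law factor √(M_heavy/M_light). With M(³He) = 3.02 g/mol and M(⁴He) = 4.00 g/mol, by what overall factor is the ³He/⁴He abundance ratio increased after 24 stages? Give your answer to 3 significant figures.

29.1

Each stage multiplies the ratio by α = √(4.00/3.02), so after 24 stages the overall factor is α^24 = (4.00/3.02)^(24/2).
= 1.32450^12 = 29.1.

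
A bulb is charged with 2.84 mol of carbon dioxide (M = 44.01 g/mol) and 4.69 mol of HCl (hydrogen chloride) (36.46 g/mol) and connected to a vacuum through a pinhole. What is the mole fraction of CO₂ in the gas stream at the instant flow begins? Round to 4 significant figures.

0.3553

Each component's effusion rate ∝ (its partial pressure)·(1/√M) ∝ n_i/√M_i.
Mole fraction of CO₂ in the effusate = (n_CO₂/√M_CO₂) / (n_CO₂/√M_CO₂ + n_HCl/√M_HCl)
= (2.84/√44.01) / (2.84/√44.01 + 4.69/√36.46) = 0.4281/(0.4281 + 0.7767) = 0.3553.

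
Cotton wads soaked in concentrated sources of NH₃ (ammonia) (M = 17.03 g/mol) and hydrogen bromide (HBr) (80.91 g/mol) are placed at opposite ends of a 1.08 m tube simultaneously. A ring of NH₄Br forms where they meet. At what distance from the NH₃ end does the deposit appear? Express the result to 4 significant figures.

0.7403 m

In equal time, each gas travels a distance ∝ its rate ∝ 1/√M, so d_NH₃/d_HBr = √(M_HBr/M_NH₃) = √(80.91/17.03) = 2.180.
With d_NH₃ + d_HBr = 1.08 m, d_HBr = 1.08/(1 + 2.180) = 0.3397 m.
d_NH₃ = 1.08 − 0.3397 = 0.7403 m.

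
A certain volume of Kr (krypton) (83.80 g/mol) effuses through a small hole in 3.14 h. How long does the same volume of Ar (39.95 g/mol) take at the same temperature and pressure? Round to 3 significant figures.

2.17 h

From Graham's law, t_Ar/t_Kr = √(M_Ar/M_Kr) = √(39.95/83.80) = √0.4767 = 0.6905.
So the time for Ar is 3.14 × 0.6905 = 2.17 h.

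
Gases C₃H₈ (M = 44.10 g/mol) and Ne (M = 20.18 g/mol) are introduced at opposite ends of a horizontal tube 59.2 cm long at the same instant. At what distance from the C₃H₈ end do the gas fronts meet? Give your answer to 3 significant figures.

23.9 cm

The fronts meet when d_C₃H₈ + d_Ne = L with d_C₃H₈/d_Ne = √(M_Ne/M_C₃H₈) (Graham's law). Here √(M_Ne/M_C₃H₈) = √(20.18/44.10) = 0.6765.
With d_C₃H₈ + d_Ne = 59.2 cm, d_Ne = 59.2/(1 + 0.6765) = 35.31 cm.
d_C₃H₈ = 59.2 − 35.31 = 23.9 cm.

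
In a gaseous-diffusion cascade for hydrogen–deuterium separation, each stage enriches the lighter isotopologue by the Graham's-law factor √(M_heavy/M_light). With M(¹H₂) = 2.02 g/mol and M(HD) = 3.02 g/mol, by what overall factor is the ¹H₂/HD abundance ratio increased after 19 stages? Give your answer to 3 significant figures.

45.6

Overall factor = α^19 with α = √(3.02/2.02), i.e. (3.02/2.02)^(19/2).
= 1.49505^(19/2) = 45.6.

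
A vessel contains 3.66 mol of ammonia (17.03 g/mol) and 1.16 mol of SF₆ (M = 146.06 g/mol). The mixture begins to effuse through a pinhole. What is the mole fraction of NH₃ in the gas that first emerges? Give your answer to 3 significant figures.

The effusion rate of species i is ∝ p_i/√M_i ∝ n_i/√M_i.
Mole fraction of NH₃ in the effusate = (n_NH₃/√M_NH₃) / (n_NH₃/√M_NH₃ + n_SF₆/√M_SF₆)
= (3.66/√17.03) / (3.66/√17.03 + 1.16/√146.06) = 0.8869/(0.8869 + 0.09598) = 0.902.

0.902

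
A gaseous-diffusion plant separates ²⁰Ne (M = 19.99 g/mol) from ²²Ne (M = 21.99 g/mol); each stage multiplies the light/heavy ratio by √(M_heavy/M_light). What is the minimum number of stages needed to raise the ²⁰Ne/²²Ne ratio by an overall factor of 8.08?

44

Single-stage factor α = √(21.99/19.99), so ln α = ½ ln(1.10005) = 0.04768.
Need α^N ≥ 8.08 ⇒ N ≥ ln(8.08) / ln α = 2.089 / 0.04768 = 43.82.
Rounding up, N = 44 stages.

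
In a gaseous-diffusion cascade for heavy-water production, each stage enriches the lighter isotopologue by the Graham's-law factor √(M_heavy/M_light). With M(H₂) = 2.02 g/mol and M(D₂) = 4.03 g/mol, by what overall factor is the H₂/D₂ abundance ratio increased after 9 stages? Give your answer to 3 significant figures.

Overall factor = α^9 with α = √(4.03/2.02), i.e. (4.03/2.02)^(9/2).
= 1.99505^(9/2) = 22.4.

22.4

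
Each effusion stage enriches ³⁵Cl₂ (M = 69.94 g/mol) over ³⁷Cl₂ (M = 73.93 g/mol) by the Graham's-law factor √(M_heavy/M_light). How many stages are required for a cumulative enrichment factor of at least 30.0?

123

With α = √(73.93/69.94) per stage, ln α = ½ ln(1.05705) = 0.02774.
Need α^N ≥ 30.0 ⇒ N ≥ ln(30.0) / ln α = 3.401 / 0.02774 = 122.61.
So at least 123 stages are needed.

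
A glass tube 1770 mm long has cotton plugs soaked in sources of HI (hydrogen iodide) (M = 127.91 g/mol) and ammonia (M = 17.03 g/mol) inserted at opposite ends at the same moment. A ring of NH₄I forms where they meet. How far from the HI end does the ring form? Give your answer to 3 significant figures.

473 mm

The fronts meet when d_HI + d_NH₃ = L with d_HI/d_NH₃ = √(M_NH₃/M_HI) (Graham's law). Here √(M_NH₃/M_HI) = √(17.03/127.91) = 0.3649.
With d_HI + d_NH₃ = 1770 mm, d_NH₃ = 1770/(1 + 0.3649) = 1297 mm.
d_HI = 1770 − 1297 = 473 mm.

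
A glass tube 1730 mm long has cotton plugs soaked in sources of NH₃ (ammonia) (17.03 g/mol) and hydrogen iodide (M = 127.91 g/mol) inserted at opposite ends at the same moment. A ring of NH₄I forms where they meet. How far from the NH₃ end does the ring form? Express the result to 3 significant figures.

1270 mm

In equal time, each gas travels a distance ∝ its rate ∝ 1/√M, so d_NH₃/d_HI = √(M_HI/M_NH₃) = √(127.91/17.03) = 2.741.
With d_NH₃ + d_HI = 1730 mm, d_HI = 1730/(1 + 2.741) = 462.5 mm.
d_NH₃ = 1730 − 462.5 = 1270 mm.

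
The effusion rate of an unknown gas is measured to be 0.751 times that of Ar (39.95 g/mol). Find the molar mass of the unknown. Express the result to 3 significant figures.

By Graham's law, rate_X/rate_Ar = √(M_Ar/M_X).
0.751 = √(39.95/M_X)
M_X = 39.95 / 0.751² = 39.95 / 0.5640 = 70.8 g/mol

70.8 g/mol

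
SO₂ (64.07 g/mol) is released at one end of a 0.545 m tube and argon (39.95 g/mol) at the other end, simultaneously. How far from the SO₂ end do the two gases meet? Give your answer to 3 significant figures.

Graham's law gives d_SO₂/d_Ar = rate_SO₂/rate_Ar = √(M_Ar/M_SO₂) = √(39.95/64.07) = 0.7896.
With d_SO₂ + d_Ar = 0.545 m, d_Ar = 0.545/(1 + 0.7896) = 0.3045 m.
d_SO₂ = 0.545 − 0.3045 = 0.240 m.

0.240 m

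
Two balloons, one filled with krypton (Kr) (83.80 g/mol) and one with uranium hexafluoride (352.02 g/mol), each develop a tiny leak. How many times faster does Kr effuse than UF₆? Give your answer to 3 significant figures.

Since effusion rate ∝ 1/√M, rate_Kr/rate_UF₆ = √(M_UF₆/M_Kr) = √(352.02/83.80) = √4.201 = 2.05.

2.05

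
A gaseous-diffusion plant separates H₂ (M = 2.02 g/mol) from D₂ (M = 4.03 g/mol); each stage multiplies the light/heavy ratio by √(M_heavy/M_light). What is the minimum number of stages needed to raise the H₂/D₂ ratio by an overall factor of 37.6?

11

Per stage α = (4.03/2.02)^(1/2) = 1.99505^0.5, giving ln α = 0.3453.
Need α^N ≥ 37.6 ⇒ N ≥ ln(37.6) / ln α = 3.627 / 0.3453 = 10.50.
Rounding up, N = 11 stages.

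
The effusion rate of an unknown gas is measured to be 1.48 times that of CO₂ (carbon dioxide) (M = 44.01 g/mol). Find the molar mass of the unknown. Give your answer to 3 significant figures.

Since effusion rate ∝ 1/√M, rate_X/rate_CO₂ = √(M_CO₂/M_X).
1.48 = √(44.01/M_X)
M_X = 44.01 / 1.48² = 44.01 / 2.190 = 20.1 g/mol

20.1 g/mol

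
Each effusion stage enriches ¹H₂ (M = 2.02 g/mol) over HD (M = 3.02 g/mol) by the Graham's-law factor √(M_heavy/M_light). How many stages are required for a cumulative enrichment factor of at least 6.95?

Single-stage factor α = √(3.02/2.02), so ln α = ½ ln(1.49505) = 0.2011.
Need α^N ≥ 6.95 ⇒ N ≥ ln(6.95) / ln α = 1.939 / 0.2011 = 9.64.
So at least 10 stages are needed.

10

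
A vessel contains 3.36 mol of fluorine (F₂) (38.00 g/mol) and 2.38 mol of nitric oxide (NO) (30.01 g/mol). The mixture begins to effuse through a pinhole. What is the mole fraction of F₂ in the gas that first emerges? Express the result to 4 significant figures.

The effusion rate of species i is ∝ p_i/√M_i ∝ n_i/√M_i.
Mole fraction of F₂ in the effusate = (n_F₂/√M_F₂) / (n_F₂/√M_F₂ + n_NO/√M_NO)
= (3.36/√38.00) / (3.36/√38.00 + 2.38/√30.01) = 0.5451/(0.5451 + 0.4345) = 0.5565.

0.5565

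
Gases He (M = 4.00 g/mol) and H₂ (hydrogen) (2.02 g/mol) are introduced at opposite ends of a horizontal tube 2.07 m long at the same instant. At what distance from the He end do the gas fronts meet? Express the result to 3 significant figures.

Distances travelled in equal time are proportional to diffusion rates, so d_He/d_H₂ = √(M_H₂/M_He) = √(2.02/4.00) = 0.7106.
With d_He + d_H₂ = 2.07 m, d_H₂ = 2.07/(1 + 0.7106) = 1.210 m.
d_He = 2.07 − 1.210 = 0.860 m.

0.860 m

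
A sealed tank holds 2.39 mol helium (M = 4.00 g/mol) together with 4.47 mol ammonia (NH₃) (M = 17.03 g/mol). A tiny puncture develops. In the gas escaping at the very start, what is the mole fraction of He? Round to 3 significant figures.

Each component's effusion rate ∝ (its partial pressure)·(1/√M) ∝ n_i/√M_i.
Mole fraction of He in the effusate = (n_He/√M_He) / (n_He/√M_He + n_NH₃/√M_NH₃)
= (2.39/√4.00) / (2.39/√4.00 + 4.47/√17.03) = 1.195/(1.195 + 1.083) = 0.525.

0.525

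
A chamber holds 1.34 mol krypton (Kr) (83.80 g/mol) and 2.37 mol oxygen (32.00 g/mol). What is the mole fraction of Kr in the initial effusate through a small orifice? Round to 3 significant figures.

0.259

Rate_i ∝ x_i/√M_i (Graham's law weighted by mole fraction), so the effusate composition follows n_i/√M_i.
Mole fraction of Kr in the effusate = (n_Kr/√M_Kr) / (n_Kr/√M_Kr + n_O₂/√M_O₂)
= (1.34/√83.80) / (1.34/√83.80 + 2.37/√32.00) = 0.1464/(0.1464 + 0.4190) = 0.259.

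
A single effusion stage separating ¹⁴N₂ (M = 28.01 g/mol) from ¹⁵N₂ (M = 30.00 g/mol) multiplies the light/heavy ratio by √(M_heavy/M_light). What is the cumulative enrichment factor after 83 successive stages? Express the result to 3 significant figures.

Overall factor = α^83 with α = √(30.00/28.01), i.e. (30.00/28.01)^(83/2).
= 1.07105^(83/2) = 17.3.

17.3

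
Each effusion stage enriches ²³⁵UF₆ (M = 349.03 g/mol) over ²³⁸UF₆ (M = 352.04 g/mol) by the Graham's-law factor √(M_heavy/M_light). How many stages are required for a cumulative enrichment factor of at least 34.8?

827

Per stage α = (352.04/349.03)^(1/2) = 1.00862^0.5, giving ln α = 0.004293.
Need α^N ≥ 34.8 ⇒ N ≥ ln(34.8) / ln α = 3.550 / 0.004293 = 826.75.
So at least 827 stages are needed.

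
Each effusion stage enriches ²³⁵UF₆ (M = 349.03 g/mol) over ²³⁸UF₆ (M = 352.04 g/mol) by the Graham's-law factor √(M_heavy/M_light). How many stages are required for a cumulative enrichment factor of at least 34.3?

824

With α = √(352.04/349.03) per stage, ln α = ½ ln(1.00862) = 0.004293.
Need α^N ≥ 34.3 ⇒ N ≥ ln(34.3) / ln α = 3.535 / 0.004293 = 823.38.
So at least 824 stages are needed.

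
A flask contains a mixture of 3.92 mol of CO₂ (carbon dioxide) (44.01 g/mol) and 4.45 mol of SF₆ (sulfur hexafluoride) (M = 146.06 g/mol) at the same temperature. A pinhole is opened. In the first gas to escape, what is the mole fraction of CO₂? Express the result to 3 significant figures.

Each component's effusion rate ∝ (its partial pressure)·(1/√M) ∝ n_i/√M_i.
So x_CO₂ in the escaping gas = (n_CO₂/√M_CO₂) / Σ(n_i/√M_i)
= (3.92/√44.01) / (3.92/√44.01 + 4.45/√146.06) = 0.5909/(0.5909 + 0.3682) = 0.616.

0.616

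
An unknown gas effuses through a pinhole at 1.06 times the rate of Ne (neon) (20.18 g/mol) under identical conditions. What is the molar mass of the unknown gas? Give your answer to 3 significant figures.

18.0 g/mol

Graham's law gives rate_X/rate_Ne = √(M_Ne/M_X).
1.06 = √(20.18/M_X)
M_X = 20.18 / 1.06² = 20.18 / 1.124 = 18.0 g/mol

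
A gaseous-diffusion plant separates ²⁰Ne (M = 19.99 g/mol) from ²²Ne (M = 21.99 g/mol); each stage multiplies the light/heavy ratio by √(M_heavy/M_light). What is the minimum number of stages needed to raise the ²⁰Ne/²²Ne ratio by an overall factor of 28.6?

Single-stage factor α = √(21.99/19.99), so ln α = ½ ln(1.10005) = 0.04768.
Need α^N ≥ 28.6 ⇒ N ≥ ln(28.6) / ln α = 3.353 / 0.04768 = 70.33.
Rounding up, N = 71 stages.

71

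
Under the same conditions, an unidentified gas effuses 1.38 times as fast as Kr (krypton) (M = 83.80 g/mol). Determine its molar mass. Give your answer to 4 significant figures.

44.00 g/mol

By Graham's law, rate_X/rate_Kr = √(M_Kr/M_X).
1.38 = √(83.80/M_X)
M_X = 83.80 / 1.38² = 83.80 / 1.904 = 44.00 g/mol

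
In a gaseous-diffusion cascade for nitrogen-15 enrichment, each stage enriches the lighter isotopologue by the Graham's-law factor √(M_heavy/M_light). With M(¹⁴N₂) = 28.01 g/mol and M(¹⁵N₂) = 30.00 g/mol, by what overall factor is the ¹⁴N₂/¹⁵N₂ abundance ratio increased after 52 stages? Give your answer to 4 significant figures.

Overall factor = α^52 with α = √(30.00/28.01), i.e. (30.00/28.01)^(52/2).
= 1.07105^26 = 5.957.

5.957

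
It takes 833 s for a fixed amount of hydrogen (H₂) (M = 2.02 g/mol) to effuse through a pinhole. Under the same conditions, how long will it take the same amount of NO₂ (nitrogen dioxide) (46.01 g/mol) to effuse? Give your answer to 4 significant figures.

3976 s

Graham's law gives t_NO₂/t_H₂ = √(M_NO₂/M_H₂) = √(46.01/2.02) = √22.78 = 4.773.
So the time for NO₂ is 833 × 4.773 = 3976 s.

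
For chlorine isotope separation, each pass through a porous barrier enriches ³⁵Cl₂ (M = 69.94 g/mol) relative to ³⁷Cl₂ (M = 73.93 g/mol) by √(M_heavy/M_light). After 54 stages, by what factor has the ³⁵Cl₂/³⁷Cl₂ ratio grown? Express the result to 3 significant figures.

The single-stage factor is √(M_heavy/M_light), so 54 stages give [√(73.93/69.94)]^54 = (73.93/69.94)^(54/2).
= 1.05705^27 = 4.47.

4.47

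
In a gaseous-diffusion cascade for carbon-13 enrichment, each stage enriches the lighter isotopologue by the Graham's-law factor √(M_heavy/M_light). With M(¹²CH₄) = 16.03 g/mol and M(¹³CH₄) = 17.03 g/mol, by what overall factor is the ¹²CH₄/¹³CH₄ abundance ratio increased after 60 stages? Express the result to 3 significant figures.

6.14

Overall factor = α^60 with α = √(17.03/16.03), i.e. (17.03/16.03)^(60/2).
= 1.06238^30 = 6.14.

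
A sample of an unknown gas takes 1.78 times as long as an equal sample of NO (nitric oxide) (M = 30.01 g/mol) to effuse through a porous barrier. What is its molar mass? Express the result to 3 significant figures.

95.1 g/mol

Since effusion rate ∝ 1/√M, t_X/t_NO = √(M_X/M_NO).
1.78 = √(M_X/30.01)
M_X = 30.01 × 1.78² = 30.01 × 3.168 = 95.1 g/mol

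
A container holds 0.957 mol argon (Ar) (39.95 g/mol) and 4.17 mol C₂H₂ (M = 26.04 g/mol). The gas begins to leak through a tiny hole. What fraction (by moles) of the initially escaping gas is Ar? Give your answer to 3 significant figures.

0.156

Rate_i ∝ x_i/√M_i (Graham's law weighted by mole fraction), so the effusate composition follows n_i/√M_i.
Mole fraction of Ar in the effusate = (n_Ar/√M_Ar) / (n_Ar/√M_Ar + n_C₂H₂/√M_C₂H₂)
= (0.957/√39.95) / (0.957/√39.95 + 4.17/√26.04) = 0.1514/(0.1514 + 0.8172) = 0.156.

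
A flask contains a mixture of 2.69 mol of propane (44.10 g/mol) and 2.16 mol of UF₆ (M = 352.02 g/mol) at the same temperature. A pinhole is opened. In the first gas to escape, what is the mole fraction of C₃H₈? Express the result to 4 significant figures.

The effusion rate of species i is ∝ p_i/√M_i ∝ n_i/√M_i.
So x_C₃H₈ in the escaping gas = (n_C₃H₈/√M_C₃H₈) / Σ(n_i/√M_i)
= (2.69/√44.10) / (2.69/√44.10 + 2.16/√352.02) = 0.4051/(0.4051 + 0.1151) = 0.7787.

0.7787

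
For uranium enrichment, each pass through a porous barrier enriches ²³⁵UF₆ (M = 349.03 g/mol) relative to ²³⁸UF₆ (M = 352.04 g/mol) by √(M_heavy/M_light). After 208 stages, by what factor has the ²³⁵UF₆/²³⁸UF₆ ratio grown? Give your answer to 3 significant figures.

Overall factor = α^208 with α = √(352.04/349.03), i.e. (352.04/349.03)^(208/2).
= 1.00862^104 = 2.44.

2.44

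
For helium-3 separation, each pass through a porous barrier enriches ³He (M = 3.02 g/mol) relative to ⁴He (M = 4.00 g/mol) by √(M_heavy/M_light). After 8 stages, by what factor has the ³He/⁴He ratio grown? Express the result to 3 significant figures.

The single-stage factor is √(M_heavy/M_light), so 8 stages give [√(4.00/3.02)]^8 = (4.00/3.02)^(8/2).
= 1.32450^4 = 3.08.

3.08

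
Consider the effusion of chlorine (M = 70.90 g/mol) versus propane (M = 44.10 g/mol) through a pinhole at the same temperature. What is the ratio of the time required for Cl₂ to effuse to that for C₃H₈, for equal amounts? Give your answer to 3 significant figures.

Using Graham's law: t_Cl₂/t_C₃H₈ = √(M_Cl₂/M_C₃H₈) = √(70.90/44.10) = √1.608 = 1.27.

1.27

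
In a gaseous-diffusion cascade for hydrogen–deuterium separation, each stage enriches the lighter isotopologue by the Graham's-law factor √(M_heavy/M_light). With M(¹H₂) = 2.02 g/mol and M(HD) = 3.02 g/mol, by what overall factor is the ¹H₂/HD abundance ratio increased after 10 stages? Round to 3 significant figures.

Each stage multiplies the ratio by α = √(3.02/2.02), so after 10 stages the overall factor is α^10 = (3.02/2.02)^(10/2).
= 1.49505^5 = 7.47.

7.47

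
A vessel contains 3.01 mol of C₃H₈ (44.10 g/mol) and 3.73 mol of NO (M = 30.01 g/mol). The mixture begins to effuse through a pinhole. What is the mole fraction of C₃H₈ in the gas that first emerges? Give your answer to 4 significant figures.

Rate_i ∝ x_i/√M_i (Graham's law weighted by mole fraction), so the effusate composition follows n_i/√M_i.
So x_C₃H₈ in the escaping gas = (n_C₃H₈/√M_C₃H₈) / Σ(n_i/√M_i)
= (3.01/√44.10) / (3.01/√44.10 + 3.73/√30.01) = 0.4533/(0.4533 + 0.6809) = 0.3996.

0.3996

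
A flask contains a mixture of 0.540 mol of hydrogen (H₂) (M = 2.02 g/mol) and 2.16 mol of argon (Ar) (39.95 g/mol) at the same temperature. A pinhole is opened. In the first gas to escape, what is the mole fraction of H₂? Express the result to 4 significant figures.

0.5265

Rate_i ∝ x_i/√M_i (Graham's law weighted by mole fraction), so the effusate composition follows n_i/√M_i.
Mole fraction of H₂ in the effusate = (n_H₂/√M_H₂) / (n_H₂/√M_H₂ + n_Ar/√M_Ar)
= (0.540/√2.02) / (0.540/√2.02 + 2.16/√39.95) = 0.3799/(0.3799 + 0.3417) = 0.5265.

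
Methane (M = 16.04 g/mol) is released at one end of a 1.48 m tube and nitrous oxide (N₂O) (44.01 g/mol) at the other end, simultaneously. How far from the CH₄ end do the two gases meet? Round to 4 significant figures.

In equal time, each gas travels a distance ∝ its rate ∝ 1/√M, so d_CH₄/d_N₂O = √(M_N₂O/M_CH₄) = √(44.01/16.04) = 1.656.
With d_CH₄ + d_N₂O = 1.48 m, d_N₂O = 1.48/(1 + 1.656) = 0.5571 m.
d_CH₄ = 1.48 − 0.5571 = 0.9229 m.

0.9229 m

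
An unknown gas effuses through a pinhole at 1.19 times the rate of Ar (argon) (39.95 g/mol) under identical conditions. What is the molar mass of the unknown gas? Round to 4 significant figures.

Graham's law gives rate_X/rate_Ar = √(M_Ar/M_X).
1.19 = √(39.95/M_X)
M_X = 39.95 / 1.19² = 39.95 / 1.416 = 28.21 g/mol

28.21 g/mol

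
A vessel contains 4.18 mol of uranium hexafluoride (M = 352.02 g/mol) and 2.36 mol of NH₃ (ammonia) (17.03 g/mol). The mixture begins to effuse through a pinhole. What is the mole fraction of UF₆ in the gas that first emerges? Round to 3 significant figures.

Each component's effusion rate ∝ (its partial pressure)·(1/√M) ∝ n_i/√M_i.
Mole fraction of UF₆ in the effusate = (n_UF₆/√M_UF₆) / (n_UF₆/√M_UF₆ + n_NH₃/√M_NH₃)
= (4.18/√352.02) / (4.18/√352.02 + 2.36/√17.03) = 0.2228/(0.2228 + 0.5719) = 0.280.

0.280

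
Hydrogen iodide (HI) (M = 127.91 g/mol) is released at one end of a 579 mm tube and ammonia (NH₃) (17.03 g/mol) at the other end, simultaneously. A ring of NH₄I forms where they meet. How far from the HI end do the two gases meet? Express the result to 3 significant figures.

155 mm

The fronts meet when d_HI + d_NH₃ = L with d_HI/d_NH₃ = √(M_NH₃/M_HI) (Graham's law). Here √(M_NH₃/M_HI) = √(17.03/127.91) = 0.3649.
With d_HI + d_NH₃ = 579 mm, d_NH₃ = 579/(1 + 0.3649) = 424.2 mm.
d_HI = 579 − 424.2 = 155 mm.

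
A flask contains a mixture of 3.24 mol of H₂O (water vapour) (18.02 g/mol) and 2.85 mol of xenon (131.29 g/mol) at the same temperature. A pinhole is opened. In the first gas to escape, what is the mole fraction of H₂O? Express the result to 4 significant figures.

0.7542

The effusion rate of species i is ∝ p_i/√M_i ∝ n_i/√M_i.
So x_H₂O in the escaping gas = (n_H₂O/√M_H₂O) / Σ(n_i/√M_i)
= (3.24/√18.02) / (3.24/√18.02 + 2.85/√131.29) = 0.7633/(0.7633 + 0.2487) = 0.7542.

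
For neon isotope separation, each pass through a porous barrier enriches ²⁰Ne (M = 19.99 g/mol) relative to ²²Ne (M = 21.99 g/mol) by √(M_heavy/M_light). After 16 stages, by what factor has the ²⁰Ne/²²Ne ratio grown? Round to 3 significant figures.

The single-stage factor is √(M_heavy/M_light), so 16 stages give [√(21.99/19.99)]^16 = (21.99/19.99)^(16/2).
= 1.10005^8 = 2.14.

2.14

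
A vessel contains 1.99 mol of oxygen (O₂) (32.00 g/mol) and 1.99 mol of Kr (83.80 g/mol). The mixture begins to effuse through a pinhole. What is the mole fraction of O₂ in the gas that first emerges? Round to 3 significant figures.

0.618

Effusion rate of each component ∝ n_i/√M_i (partial pressure × 1/√M).
So x_O₂ in the escaping gas = (n_O₂/√M_O₂) / Σ(n_i/√M_i)
= (1.99/√32.00) / (1.99/√32.00 + 1.99/√83.80) = 0.3518/(0.3518 + 0.2174) = 0.618.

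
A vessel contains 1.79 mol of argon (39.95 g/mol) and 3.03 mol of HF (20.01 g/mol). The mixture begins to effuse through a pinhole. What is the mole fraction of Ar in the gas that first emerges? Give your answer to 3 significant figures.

0.295

Each component's effusion rate ∝ (its partial pressure)·(1/√M) ∝ n_i/√M_i.
Mole fraction of Ar in the effusate = (n_Ar/√M_Ar) / (n_Ar/√M_Ar + n_HF/√M_HF)
= (1.79/√39.95) / (1.79/√39.95 + 3.03/√20.01) = 0.2832/(0.2832 + 0.6774) = 0.295.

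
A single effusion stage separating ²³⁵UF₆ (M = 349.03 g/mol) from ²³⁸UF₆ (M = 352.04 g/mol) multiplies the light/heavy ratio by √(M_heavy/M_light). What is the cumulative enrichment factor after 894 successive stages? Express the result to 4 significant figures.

46.45

Overall factor = α^894 with α = √(352.04/349.03), i.e. (352.04/349.03)^(894/2).
= 1.00862^447 = 46.45.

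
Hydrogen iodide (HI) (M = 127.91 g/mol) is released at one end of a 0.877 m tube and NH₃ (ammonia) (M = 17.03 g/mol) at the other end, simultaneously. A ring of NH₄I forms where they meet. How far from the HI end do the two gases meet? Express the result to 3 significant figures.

0.234 m

The fronts meet when d_HI + d_NH₃ = L with d_HI/d_NH₃ = √(M_NH₃/M_HI) (Graham's law). Here √(M_NH₃/M_HI) = √(17.03/127.91) = 0.3649.
With d_HI + d_NH₃ = 0.877 m, d_NH₃ = 0.877/(1 + 0.3649) = 0.6425 m.
d_HI = 0.877 − 0.6425 = 0.234 m.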